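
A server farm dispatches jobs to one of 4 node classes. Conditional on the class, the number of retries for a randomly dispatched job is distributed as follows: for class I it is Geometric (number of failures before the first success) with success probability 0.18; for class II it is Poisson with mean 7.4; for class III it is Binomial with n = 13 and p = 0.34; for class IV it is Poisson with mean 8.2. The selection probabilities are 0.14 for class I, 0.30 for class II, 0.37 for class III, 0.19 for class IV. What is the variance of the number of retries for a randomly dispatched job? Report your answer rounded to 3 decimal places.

Per component, I: μ=4.55556, E[X²]=46.0617; II: μ=7.4, E[X²]=62.16; III: μ=4.42, E[X²]=22.4536; IV: μ=8.2, E[X²]=75.44.
E[X] = 0.14·4.55556 + 0.3·7.4 + 0.37·4.42 + 0.19·8.2 = 6.05118.
E[X²] = 0.14·46.0617 + 0.3·62.16 + 0.37·22.4536 + 0.19·75.44 = 47.7381.
Var(X) = E[X²] − (E[X])² = 47.7381 − 36.6168 = 11.1213.

11.121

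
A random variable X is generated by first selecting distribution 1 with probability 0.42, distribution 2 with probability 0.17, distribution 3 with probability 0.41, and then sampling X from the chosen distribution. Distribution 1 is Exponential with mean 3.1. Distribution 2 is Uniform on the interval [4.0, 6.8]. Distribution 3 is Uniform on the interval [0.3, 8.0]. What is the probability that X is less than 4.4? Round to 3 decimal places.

0.561

Conditional on each component, P(X < 4.4): 1: 0.75813; 2: 0.142857; 3: 0.532468.
By total probability, P(X < 4.4) = 0.42·0.75813 + 0.17·0.142857 + 0.41·0.532468 = 0.561012.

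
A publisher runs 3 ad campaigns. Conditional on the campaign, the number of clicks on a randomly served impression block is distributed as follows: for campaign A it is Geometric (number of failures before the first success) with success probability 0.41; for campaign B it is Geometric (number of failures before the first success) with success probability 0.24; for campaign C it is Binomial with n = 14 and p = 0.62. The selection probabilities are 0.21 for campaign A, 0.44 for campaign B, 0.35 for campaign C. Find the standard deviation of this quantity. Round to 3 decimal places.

Per component, A: μ=1.43902, E[X²]=5.58061; B: μ=3.16667, E[X²]=23.2222; C: μ=8.68, E[X²]=78.6408.
E[X] = 0.21·1.43902 + 0.44·3.16667 + 0.35·8.68 = 4.73353.
E[X²] = 0.21·5.58061 + 0.44·23.2222 + 0.35·78.6408 = 38.914.
Var(X) = E[X²] − (E[X])² = 38.914 − 22.4063 = 16.5077.
SD(X) = √16.5077 = 4.06297.

4.063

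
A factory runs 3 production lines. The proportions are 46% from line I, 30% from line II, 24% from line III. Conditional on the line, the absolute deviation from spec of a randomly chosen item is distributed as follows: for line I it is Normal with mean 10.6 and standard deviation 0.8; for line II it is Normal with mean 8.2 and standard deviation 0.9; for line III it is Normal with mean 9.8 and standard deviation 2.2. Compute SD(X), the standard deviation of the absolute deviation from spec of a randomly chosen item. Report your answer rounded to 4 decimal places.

1.6580

Per component, I: μ=10.6, E[X²]=113; II: μ=8.2, E[X²]=68.05; III: μ=9.8, E[X²]=100.88.
E[X] = 0.46·10.6 + 0.3·8.2 + 0.24·9.8 = 9.688.
E[X²] = 0.46·113 + 0.3·68.05 + 0.24·100.88 = 96.6062.
Var(X) = E[X²] − (E[X])² = 96.6062 − 93.8573 = 2.74886.
SD(X) = √2.74886 = 1.65797.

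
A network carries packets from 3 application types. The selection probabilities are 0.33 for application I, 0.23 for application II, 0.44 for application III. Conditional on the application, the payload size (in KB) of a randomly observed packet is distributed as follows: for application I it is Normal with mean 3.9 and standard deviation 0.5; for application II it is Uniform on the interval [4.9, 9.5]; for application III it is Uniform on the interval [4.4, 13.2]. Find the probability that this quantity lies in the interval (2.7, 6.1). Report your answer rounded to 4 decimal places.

Conditional on each application, P(2.7 < X < 6.1): I: 0.991797; II: 0.26087; III: 0.193182.
By total probability, P(2.7 < X < 6.1) = 0.33·0.991797 + 0.23·0.26087 + 0.44·0.193182 = 0.472293.

0.4723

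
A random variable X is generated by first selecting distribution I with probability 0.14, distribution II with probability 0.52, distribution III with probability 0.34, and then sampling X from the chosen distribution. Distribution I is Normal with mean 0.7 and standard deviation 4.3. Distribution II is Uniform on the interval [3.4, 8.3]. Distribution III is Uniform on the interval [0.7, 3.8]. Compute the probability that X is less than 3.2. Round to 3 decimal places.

Conditional on each component, P(X < 3.2): I: 0.719513; II: 0; III: 0.806452.
By total probability, P(X < 3.2) = 0.14·0.719513 + 0.52·0 + 0.34·0.806452 = 0.374925.

0.375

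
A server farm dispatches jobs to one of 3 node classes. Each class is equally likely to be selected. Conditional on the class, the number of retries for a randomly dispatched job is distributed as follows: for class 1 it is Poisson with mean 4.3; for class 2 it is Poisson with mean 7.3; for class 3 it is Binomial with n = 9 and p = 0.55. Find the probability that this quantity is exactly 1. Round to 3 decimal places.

Conditional on each class, P(X = 1): 1: 0.0583448; 2: 0.00493143; 3: 0.00832349.
By total probability, P(X = 1) = 0.333333·0.0583448 + 0.333333·0.00493143 + 0.333333·0.00832349 = 0.0238666.

0.024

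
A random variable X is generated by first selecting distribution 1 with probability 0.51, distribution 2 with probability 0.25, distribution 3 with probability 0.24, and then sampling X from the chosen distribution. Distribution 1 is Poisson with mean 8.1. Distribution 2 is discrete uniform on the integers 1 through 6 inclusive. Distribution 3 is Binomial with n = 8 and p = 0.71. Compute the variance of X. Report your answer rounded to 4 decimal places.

Per component, 1: μ=8.1, E[X²]=73.71; 2: μ=3.5, E[X²]=15.1667; 3: μ=5.68, E[X²]=33.9096.
E[X] = 0.51·8.1 + 0.25·3.5 + 0.24·5.68 = 6.3692.
E[X²] = 0.51·73.71 + 0.25·15.1667 + 0.24·33.9096 = 49.5221.
Var(X) = E[X²] − (E[X])² = 49.5221 − 40.5667 = 8.95536.

8.9554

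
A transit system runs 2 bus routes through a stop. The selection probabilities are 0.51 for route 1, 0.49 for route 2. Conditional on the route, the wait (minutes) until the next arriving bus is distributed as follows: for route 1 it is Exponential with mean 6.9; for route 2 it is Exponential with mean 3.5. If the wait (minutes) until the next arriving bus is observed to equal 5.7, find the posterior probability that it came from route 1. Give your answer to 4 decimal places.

0.5408

Likelihoods f(5.7 | ·): 1: 0.0634433; 2: 0.0560599.
Posterior ∝ prior × likelihood. Numerator for 1: 0.51·0.0634433 = 0.0323561.
Normalizing constant: 0.51·0.0634433 + 0.49·0.0560599 = 0.0598254.
P(1 | observation) = 0.0323561 / 0.0598254 = 0.540842.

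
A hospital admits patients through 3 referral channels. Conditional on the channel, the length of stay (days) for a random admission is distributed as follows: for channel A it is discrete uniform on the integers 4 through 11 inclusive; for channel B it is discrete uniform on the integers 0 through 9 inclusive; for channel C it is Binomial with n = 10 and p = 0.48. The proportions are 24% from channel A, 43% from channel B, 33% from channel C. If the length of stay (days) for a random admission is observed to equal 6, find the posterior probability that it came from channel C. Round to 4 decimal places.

0.4591

Likelihoods P(X=6 | ·): A: 0.125; B: 0.1; C: 0.187793.
Posterior ∝ prior × likelihood. Numerator for C: 0.33·0.187793 = 0.0619718.
Normalizing constant: 0.24·0.125 + 0.43·0.1 + 0.33·0.187793 = 0.134972.
P(C | observation) = 0.0619718 / 0.134972 = 0.459146.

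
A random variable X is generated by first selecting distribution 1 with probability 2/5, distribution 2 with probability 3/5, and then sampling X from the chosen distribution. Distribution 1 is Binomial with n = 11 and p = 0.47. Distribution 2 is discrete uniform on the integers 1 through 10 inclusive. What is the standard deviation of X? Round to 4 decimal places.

2.4642

Per component, 1: μ=5.17, E[X²]=29.469; 2: μ=5.5, E[X²]=38.5.
E[X] = 0.4·5.17 + 0.6·5.5 = 5.368.
E[X²] = 0.4·29.469 + 0.6·38.5 = 34.8876.
Var(X) = E[X²] − (E[X])² = 34.8876 − 28.8154 = 6.07218.
SD(X) = √6.07218 = 2.46418.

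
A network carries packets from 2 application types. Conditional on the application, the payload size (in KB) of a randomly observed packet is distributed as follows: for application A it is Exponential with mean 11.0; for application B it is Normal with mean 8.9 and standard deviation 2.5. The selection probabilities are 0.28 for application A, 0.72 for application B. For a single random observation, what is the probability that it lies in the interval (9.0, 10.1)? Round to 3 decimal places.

0.133

Conditional on each application, P(9.0 < X < 10.1): A: 0.0419889; B: 0.168433.
By total probability, P(9.0 < X < 10.1) = 0.28·0.0419889 + 0.72·0.168433 = 0.133029.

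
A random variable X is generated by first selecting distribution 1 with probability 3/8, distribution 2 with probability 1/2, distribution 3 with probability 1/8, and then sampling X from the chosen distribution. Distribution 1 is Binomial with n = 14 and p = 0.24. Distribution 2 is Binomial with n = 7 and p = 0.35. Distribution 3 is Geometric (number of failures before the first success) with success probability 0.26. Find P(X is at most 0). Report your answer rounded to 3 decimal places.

0.065

Conditional on each component, P(X ≤ 0): 1: 0.0214482; 2: 0.0490223; 3: 0.26.
By total probability, P(X ≤ 0) = 0.375·0.0214482 + 0.5·0.0490223 + 0.125·0.26 = 0.0650542.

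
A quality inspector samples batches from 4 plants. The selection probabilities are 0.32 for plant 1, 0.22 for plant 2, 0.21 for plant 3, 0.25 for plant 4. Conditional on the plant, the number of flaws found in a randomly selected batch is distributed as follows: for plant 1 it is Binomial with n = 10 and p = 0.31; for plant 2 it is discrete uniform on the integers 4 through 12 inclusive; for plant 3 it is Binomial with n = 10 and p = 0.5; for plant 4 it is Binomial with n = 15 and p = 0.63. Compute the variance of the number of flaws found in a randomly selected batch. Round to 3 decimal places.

Per component, 1: μ=3.1, E[X²]=11.749; 2: μ=8, E[X²]=70.6667; 3: μ=5, E[X²]=27.5; 4: μ=9.45, E[X²]=92.799.
E[X] = 0.32·3.1 + 0.22·8 + 0.21·5 + 0.25·9.45 = 6.1645.
E[X²] = 0.32·11.749 + 0.22·70.6667 + 0.21·27.5 + 0.25·92.799 = 48.2811.
Var(X) = E[X²] − (E[X])² = 48.2811 − 38.0011 = 10.28.

10.280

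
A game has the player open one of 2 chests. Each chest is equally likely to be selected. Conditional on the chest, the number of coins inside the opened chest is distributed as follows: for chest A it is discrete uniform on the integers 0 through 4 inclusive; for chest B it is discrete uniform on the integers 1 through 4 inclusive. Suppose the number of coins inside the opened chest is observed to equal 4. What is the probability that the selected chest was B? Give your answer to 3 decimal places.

0.556

Likelihoods P(X=4 | ·): A: 0.2; B: 0.25.
Posterior ∝ prior × likelihood. Numerator for B: 0.5·0.25 = 0.125.
Normalizing constant: 0.5·0.2 + 0.5·0.25 = 0.225.
P(B | observation) = 0.125 / 0.225 = 0.555556.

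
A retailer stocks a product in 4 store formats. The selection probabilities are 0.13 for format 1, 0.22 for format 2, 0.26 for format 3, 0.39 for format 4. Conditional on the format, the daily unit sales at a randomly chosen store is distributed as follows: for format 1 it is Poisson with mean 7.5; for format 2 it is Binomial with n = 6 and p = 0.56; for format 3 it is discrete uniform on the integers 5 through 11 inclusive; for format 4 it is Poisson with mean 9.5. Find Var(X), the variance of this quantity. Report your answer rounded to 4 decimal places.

Per component, 1: μ=7.5, E[X²]=63.75; 2: μ=3.36, E[X²]=12.768; 3: μ=8, E[X²]=68; 4: μ=9.5, E[X²]=99.75.
E[X] = 0.13·7.5 + 0.22·3.36 + 0.26·8 + 0.39·9.5 = 7.4992.
E[X²] = 0.13·63.75 + 0.22·12.768 + 0.26·68 + 0.39·99.75 = 67.679.
Var(X) = E[X²] − (E[X])² = 67.679 − 56.238 = 11.441.

11.4410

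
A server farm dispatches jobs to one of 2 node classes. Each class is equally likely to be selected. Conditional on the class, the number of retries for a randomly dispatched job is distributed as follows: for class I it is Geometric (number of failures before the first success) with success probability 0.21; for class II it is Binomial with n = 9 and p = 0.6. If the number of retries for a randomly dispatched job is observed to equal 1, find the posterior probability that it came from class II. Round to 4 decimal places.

Likelihoods P(X=1 | ·): I: 0.1659; II: 0.00353894.
Posterior ∝ prior × likelihood. Numerator for II: 0.5·0.00353894 = 0.00176947.
Normalizing constant: 0.5·0.1659 + 0.5·0.00353894 = 0.0847195.
P(II | observation) = 0.00176947 / 0.0847195 = 0.0208862.

0.0209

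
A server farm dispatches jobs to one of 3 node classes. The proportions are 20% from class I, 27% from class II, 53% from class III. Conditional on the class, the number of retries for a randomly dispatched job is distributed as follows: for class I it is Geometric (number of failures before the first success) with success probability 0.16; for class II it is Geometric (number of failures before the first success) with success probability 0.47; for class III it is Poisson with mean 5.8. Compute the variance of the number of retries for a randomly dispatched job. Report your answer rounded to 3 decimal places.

14.358

Per component, I: μ=5.25, E[X²]=60.375; II: μ=1.12766, E[X²]=3.67089; III: μ=5.8, E[X²]=39.44.
E[X] = 0.2·5.25 + 0.27·1.12766 + 0.53·5.8 = 4.42847.
E[X²] = 0.2·60.375 + 0.27·3.67089 + 0.53·39.44 = 33.9693.
Var(X) = E[X²] − (E[X])² = 33.9693 − 19.6113 = 14.358.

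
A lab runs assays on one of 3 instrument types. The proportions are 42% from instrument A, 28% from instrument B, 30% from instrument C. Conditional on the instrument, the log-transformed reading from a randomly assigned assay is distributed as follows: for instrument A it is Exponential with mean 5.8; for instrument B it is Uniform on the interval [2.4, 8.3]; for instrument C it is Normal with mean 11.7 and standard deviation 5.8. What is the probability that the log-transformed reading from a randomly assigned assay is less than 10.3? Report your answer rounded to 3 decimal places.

0.750

Conditional on each instrument, P(X < 10.3): A: 0.830663; B: 1; C: 0.404631.
By total probability, P(X < 10.3) = 0.42·0.830663 + 0.28·1 + 0.3·0.404631 = 0.750267.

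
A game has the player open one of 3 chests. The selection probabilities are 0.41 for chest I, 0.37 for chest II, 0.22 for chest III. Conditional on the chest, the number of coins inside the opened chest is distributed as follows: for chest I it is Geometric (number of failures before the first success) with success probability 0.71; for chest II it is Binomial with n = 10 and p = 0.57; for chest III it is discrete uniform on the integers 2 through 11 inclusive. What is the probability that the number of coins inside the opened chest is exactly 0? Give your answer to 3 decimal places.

0.291

Conditional on each chest, P(X = 0): I: 0.71; II: 0.000216115; III: 0.
By total probability, P(X = 0) = 0.41·0.71 + 0.37·0.000216115 + 0.22·0 = 0.29118.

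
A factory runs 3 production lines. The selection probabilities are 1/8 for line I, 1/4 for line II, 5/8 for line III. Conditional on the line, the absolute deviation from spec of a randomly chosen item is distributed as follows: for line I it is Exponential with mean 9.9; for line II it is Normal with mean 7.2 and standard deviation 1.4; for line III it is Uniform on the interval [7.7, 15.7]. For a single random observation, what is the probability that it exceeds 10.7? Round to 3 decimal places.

Conditional on each line, P(X > 10.7): I: 0.339321; II: 0.00620967; III: 0.625.
By total probability, P(X > 10.7) = 0.125·0.339321 + 0.25·0.00620967 + 0.625·0.625 = 0.434593.

0.435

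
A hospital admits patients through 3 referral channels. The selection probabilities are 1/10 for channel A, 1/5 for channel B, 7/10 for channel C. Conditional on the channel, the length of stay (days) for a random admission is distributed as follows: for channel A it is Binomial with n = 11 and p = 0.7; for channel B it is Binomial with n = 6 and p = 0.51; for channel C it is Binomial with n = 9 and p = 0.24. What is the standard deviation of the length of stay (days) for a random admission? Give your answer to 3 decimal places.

2.091

Per component, A: μ=7.7, E[X²]=61.6; B: μ=3.06, E[X²]=10.863; C: μ=2.16, E[X²]=6.3072.
E[X] = 0.1·7.7 + 0.2·3.06 + 0.7·2.16 = 2.894.
E[X²] = 0.1·61.6 + 0.2·10.863 + 0.7·6.3072 = 12.7476.
Var(X) = E[X²] − (E[X])² = 12.7476 − 8.37524 = 4.3724.
SD(X) = √4.3724 = 2.09103.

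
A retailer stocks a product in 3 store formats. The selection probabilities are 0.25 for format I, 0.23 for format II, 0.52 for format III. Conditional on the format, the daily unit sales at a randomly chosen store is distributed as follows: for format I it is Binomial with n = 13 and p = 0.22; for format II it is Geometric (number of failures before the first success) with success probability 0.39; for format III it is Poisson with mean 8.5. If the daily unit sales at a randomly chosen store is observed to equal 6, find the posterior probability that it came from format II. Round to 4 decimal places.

0.0674

Likelihoods P(X=6 | ·): I: 0.0341756; II: 0.0200929; III: 0.106581.
Posterior ∝ prior × likelihood. Numerator for II: 0.23·0.0200929 = 0.00462138.
Normalizing constant: 0.25·0.0341756 + 0.23·0.0200929 + 0.52·0.106581 = 0.0685872.
P(II | observation) = 0.00462138 / 0.0685872 = 0.0673796.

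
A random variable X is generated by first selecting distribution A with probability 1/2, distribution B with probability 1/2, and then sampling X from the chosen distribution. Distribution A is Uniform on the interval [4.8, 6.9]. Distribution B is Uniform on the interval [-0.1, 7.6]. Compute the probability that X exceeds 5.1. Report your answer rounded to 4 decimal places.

Conditional on each component, P(X > 5.1): A: 0.857143; B: 0.324675.
By total probability, P(X > 5.1) = 0.5·0.857143 + 0.5·0.324675 = 0.590909.

0.5909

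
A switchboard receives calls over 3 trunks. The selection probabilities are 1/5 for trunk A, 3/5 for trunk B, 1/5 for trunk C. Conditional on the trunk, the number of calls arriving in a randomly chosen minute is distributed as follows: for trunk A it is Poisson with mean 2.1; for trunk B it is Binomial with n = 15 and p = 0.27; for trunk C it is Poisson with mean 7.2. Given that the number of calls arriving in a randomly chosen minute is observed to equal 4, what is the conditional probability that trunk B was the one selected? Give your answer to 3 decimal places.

0.789

Likelihoods P(X=4 | ·): A: 0.099231; B: 0.227583; C: 0.0835985.
Posterior ∝ prior × likelihood. Numerator for B: 0.6·0.227583 = 0.13655.
Normalizing constant: 0.2·0.099231 + 0.6·0.227583 + 0.2·0.0835985 = 0.173116.
P(B | observation) = 0.13655 / 0.173116 = 0.788777.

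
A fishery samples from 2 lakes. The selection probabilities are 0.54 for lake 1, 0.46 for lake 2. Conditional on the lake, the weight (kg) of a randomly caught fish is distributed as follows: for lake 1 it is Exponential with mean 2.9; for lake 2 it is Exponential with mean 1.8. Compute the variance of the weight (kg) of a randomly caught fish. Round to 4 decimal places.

Per component, 1: μ=2.9, E[X²]=16.82; 2: μ=1.8, E[X²]=6.48.
E[X] = 0.54·2.9 + 0.46·1.8 = 2.394.
E[X²] = 0.54·16.82 + 0.46·6.48 = 12.0636.
Var(X) = E[X²] − (E[X])² = 12.0636 − 5.73124 = 6.33236.

6.3324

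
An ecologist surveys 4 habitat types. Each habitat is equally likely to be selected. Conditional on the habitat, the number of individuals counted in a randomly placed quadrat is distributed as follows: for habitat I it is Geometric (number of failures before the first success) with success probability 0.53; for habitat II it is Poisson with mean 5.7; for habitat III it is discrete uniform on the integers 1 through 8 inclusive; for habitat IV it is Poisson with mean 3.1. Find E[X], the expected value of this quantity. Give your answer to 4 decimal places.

Component means — I: 0.886792; II: 5.7; III: 4.5; IV: 3.1.
E[X] = 0.25·0.886792 + 0.25·5.7 + 0.25·4.5 + 0.25·3.1 = 3.5467.

3.5467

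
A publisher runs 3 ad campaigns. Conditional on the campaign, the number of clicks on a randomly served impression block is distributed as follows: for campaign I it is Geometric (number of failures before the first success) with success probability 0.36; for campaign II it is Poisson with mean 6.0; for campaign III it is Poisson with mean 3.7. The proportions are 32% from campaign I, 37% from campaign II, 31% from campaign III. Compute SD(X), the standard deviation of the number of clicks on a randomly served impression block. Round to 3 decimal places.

Per component, I: μ=1.77778, E[X²]=8.09877; II: μ=6, E[X²]=42; III: μ=3.7, E[X²]=17.39.
E[X] = 0.32·1.77778 + 0.37·6 + 0.31·3.7 = 3.93589.
E[X²] = 0.32·8.09877 + 0.37·42 + 0.31·17.39 = 23.5225.
Var(X) = E[X²] − (E[X])² = 23.5225 − 15.4912 = 8.03128.
SD(X) = √8.03128 = 2.83395.

2.834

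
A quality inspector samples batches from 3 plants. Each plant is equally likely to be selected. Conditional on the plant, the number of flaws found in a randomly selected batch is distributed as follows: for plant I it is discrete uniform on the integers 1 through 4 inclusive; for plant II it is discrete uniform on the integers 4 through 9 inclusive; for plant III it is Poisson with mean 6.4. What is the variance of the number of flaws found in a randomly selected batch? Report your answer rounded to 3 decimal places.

Per component, I: μ=2.5, E[X²]=7.5; II: μ=6.5, E[X²]=45.1667; III: μ=6.4, E[X²]=47.36.
E[X] = 0.333333·2.5 + 0.333333·6.5 + 0.333333·6.4 = 5.13333.
E[X²] = 0.333333·7.5 + 0.333333·45.1667 + 0.333333·47.36 = 33.3422.
Var(X) = E[X²] − (E[X])² = 33.3422 − 26.3511 = 6.99111.

6.991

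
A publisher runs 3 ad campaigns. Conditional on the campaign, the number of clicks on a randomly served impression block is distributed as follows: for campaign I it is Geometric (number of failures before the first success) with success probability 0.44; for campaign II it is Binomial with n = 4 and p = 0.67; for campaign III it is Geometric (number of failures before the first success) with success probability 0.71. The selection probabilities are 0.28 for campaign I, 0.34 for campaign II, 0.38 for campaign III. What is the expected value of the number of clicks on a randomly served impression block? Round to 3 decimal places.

Component means — I: 1.27273; II: 2.68; III: 0.408451.
E[X] = 0.28·1.27273 + 0.34·2.68 + 0.38·0.408451 = 1.42277.

1.423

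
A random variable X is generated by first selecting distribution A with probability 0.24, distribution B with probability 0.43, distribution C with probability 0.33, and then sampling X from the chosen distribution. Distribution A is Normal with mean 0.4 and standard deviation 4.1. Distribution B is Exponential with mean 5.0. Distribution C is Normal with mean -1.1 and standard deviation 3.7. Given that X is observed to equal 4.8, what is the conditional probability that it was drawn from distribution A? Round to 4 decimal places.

Likelihoods f(4.8 | ·): A: 0.0547065; B: 0.0765786; C: 0.0302386.
Posterior ∝ prior × likelihood. Numerator for A: 0.24·0.0547065 = 0.0131296.
Normalizing constant: 0.24·0.0547065 + 0.43·0.0765786 + 0.33·0.0302386 = 0.0560371.
P(A | observation) = 0.0131296 / 0.0560371 = 0.234301.

0.2343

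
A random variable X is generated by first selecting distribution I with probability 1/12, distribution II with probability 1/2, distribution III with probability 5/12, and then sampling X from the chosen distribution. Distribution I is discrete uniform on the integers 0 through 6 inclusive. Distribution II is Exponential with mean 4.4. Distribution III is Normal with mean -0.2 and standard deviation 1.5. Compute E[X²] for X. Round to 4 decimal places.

21.3975

For each component E[X²] = Var + (mean)², giving I: 13; II: 38.72; III: 2.29.
Overall E[X²] = 0.0833333·13 + 0.5·38.72 + 0.416667·2.29 = 21.3975.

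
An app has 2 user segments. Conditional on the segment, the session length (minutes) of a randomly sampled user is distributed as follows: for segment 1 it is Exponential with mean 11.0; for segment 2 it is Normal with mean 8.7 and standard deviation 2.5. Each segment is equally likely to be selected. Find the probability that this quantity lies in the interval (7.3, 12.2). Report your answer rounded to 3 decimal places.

Conditional on each segment, P(7.3 < X < 12.2): 1: 0.185117; 2: 0.631504.
By total probability, P(7.3 < X < 12.2) = 0.5·0.185117 + 0.5·0.631504 = 0.40831.

0.408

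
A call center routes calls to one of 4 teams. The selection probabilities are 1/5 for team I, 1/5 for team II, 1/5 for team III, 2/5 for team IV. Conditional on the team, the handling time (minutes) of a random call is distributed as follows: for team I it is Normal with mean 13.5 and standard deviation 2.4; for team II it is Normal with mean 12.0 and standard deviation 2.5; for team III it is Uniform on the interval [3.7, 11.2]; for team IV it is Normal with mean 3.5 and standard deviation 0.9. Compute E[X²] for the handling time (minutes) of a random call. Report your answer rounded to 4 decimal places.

For each component E[X²] = Var + (mean)², giving I: 188.01; II: 150.25; III: 60.19; IV: 13.06.
Overall E[X²] = 0.2·188.01 + 0.2·150.25 + 0.2·60.19 + 0.4·13.06 = 84.914.

84.9140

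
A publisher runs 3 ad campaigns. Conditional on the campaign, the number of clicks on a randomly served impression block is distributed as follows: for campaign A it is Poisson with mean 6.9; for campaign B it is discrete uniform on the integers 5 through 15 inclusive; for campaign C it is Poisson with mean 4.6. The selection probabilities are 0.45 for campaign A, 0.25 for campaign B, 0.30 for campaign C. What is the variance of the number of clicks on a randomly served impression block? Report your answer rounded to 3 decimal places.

Per component, A: μ=6.9, E[X²]=54.51; B: μ=10, E[X²]=110; C: μ=4.6, E[X²]=25.76.
E[X] = 0.45·6.9 + 0.25·10 + 0.3·4.6 = 6.985.
E[X²] = 0.45·54.51 + 0.25·110 + 0.3·25.76 = 59.7575.
Var(X) = E[X²] − (E[X])² = 59.7575 − 48.7902 = 10.9673.

10.967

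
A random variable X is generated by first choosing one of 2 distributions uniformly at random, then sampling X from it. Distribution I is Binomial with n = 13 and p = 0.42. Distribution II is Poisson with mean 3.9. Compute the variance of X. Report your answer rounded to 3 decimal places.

4.142

Per component, I: μ=5.46, E[X²]=32.9784; II: μ=3.9, E[X²]=19.11.
E[X] = 0.5·5.46 + 0.5·3.9 = 4.68.
E[X²] = 0.5·32.9784 + 0.5·19.11 = 26.0442.
Var(X) = E[X²] − (E[X])² = 26.0442 − 21.9024 = 4.1418.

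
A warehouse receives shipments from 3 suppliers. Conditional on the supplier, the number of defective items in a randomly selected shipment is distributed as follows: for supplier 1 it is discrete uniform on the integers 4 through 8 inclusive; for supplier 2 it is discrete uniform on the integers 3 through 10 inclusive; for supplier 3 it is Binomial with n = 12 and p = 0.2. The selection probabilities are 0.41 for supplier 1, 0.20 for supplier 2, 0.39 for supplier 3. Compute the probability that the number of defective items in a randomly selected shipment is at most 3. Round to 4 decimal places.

Conditional on each supplier, P(X ≤ 3): 1: 0; 2: 0.125; 3: 0.794569.
By total probability, P(X ≤ 3) = 0.41·0 + 0.2·0.125 + 0.39·0.794569 = 0.334882.

0.3349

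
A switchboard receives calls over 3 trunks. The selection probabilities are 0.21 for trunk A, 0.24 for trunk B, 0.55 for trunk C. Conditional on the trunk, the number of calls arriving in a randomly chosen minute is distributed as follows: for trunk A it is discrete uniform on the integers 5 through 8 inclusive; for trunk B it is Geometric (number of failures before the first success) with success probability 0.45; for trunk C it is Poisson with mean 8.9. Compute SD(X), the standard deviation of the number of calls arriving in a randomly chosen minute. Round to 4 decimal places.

Per component, A: μ=6.5, E[X²]=43.5; B: μ=1.22222, E[X²]=4.20988; C: μ=8.9, E[X²]=88.11.
E[X] = 0.21·6.5 + 0.24·1.22222 + 0.55·8.9 = 6.55333.
E[X²] = 0.21·43.5 + 0.24·4.20988 + 0.55·88.11 = 58.6059.
Var(X) = E[X²] − (E[X])² = 58.6059 − 42.9462 = 15.6597.
SD(X) = √15.6597 = 3.95723.

3.9572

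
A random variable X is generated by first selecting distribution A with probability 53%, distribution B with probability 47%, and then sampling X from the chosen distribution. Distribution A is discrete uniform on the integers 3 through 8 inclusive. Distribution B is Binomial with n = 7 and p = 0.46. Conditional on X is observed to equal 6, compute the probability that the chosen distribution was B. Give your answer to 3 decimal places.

Likelihoods P(X=6 | ·): A: 0.166667; B: 0.0358128.
Posterior ∝ prior × likelihood. Numerator for B: 0.47·0.0358128 = 0.016832.
Normalizing constant: 0.53·0.166667 + 0.47·0.0358128 = 0.105165.
P(B | observation) = 0.016832 / 0.105165 = 0.160053.

0.160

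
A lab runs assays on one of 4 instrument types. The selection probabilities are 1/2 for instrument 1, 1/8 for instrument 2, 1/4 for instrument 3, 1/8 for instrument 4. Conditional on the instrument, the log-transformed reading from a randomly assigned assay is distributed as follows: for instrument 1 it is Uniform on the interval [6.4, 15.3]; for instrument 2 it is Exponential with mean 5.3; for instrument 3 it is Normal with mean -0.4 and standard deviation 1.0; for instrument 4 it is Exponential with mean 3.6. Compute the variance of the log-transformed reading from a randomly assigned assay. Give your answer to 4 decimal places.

31.2728

Per component, 1: μ=10.85, E[X²]=124.323; 2: μ=5.3, E[X²]=56.18; 3: μ=-0.4, E[X²]=1.16; 4: μ=3.6, E[X²]=25.92.
E[X] = 0.5·10.85 + 0.125·5.3 + 0.25·-0.4 + 0.125·3.6 = 6.4375.
E[X²] = 0.5·124.323 + 0.125·56.18 + 0.25·1.16 + 0.125·25.92 = 72.7142.
Var(X) = E[X²] − (E[X])² = 72.7142 − 41.4414 = 31.2728.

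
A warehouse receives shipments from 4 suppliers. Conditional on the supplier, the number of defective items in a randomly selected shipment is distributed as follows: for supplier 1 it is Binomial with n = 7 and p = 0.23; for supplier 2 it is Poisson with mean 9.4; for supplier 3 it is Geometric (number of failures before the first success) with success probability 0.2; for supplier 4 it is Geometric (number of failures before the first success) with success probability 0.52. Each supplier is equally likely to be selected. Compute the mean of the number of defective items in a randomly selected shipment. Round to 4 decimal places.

Component means — 1: 1.61; 2: 9.4; 3: 4; 4: 0.923077.
E[X] = 0.25·1.61 + 0.25·9.4 + 0.25·4 + 0.25·0.923077 = 3.98327.

3.9833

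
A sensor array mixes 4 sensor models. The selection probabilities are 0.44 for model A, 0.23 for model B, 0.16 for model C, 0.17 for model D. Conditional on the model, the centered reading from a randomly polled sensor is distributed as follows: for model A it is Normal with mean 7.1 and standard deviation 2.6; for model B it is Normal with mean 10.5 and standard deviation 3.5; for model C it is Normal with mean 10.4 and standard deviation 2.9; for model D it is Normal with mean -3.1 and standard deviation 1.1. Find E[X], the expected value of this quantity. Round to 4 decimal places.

Component means — A: 7.1; B: 10.5; C: 10.4; D: -3.1.
E[X] = 0.44·7.1 + 0.23·10.5 + 0.16·10.4 + 0.17·-3.1 = 6.676.

6.6760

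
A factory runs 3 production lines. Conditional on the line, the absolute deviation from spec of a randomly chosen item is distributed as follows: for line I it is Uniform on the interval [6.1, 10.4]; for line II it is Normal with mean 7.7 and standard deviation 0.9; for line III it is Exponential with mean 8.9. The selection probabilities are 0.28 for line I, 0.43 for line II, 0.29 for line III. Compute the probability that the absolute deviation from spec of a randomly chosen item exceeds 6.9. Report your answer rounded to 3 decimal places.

Conditional on each line, P(X > 6.9): I: 0.813953; II: 0.812969; III: 0.460574.
By total probability, P(X > 6.9) = 0.28·0.813953 + 0.43·0.812969 + 0.29·0.460574 = 0.71105.

0.711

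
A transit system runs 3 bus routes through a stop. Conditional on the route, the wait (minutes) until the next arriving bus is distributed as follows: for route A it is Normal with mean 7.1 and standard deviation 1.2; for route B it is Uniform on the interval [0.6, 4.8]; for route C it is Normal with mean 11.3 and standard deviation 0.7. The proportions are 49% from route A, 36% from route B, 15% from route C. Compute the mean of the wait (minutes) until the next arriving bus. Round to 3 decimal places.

Component means — A: 7.1; B: 2.7; C: 11.3.
E[X] = 0.49·7.1 + 0.36·2.7 + 0.15·11.3 = 6.146.

6.146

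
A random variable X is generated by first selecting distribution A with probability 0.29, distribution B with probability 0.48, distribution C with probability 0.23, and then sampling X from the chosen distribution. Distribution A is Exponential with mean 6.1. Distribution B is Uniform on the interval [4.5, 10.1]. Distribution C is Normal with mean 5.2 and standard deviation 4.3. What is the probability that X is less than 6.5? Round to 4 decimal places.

Conditional on each component, P(X < 6.5): A: 0.65547; B: 0.357143; C: 0.618798.
By total probability, P(X < 6.5) = 0.29·0.65547 + 0.48·0.357143 + 0.23·0.618798 = 0.503838.

0.5038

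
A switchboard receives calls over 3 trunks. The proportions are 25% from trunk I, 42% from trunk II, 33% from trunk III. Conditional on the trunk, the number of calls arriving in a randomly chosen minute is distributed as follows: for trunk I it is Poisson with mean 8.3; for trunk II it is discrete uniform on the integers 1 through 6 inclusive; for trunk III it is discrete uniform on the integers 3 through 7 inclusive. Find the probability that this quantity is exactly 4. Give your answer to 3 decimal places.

Conditional on each trunk, P(X = 4): I: 0.0491425; II: 0.166667; III: 0.2.
By total probability, P(X = 4) = 0.25·0.0491425 + 0.42·0.166667 + 0.33·0.2 = 0.148286.

0.148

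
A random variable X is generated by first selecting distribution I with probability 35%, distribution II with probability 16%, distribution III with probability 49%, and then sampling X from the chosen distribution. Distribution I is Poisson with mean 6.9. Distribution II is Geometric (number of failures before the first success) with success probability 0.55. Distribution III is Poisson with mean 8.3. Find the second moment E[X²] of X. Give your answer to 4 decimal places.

57.2467

For each component E[X²] = Var + (mean)², giving I: 54.51; II: 2.15702; III: 77.19.
Overall E[X²] = 0.35·54.51 + 0.16·2.15702 + 0.49·77.19 = 57.2467.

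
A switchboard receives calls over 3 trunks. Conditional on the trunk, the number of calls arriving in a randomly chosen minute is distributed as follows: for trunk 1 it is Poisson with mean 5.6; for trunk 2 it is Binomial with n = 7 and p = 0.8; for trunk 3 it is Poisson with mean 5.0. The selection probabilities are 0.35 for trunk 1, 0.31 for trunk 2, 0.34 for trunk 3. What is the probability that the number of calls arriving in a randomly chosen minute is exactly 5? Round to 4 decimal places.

0.2044

Conditional on each trunk, P(X = 5): 1: 0.169711; 2: 0.275251; 3: 0.175467.
By total probability, P(X = 5) = 0.35·0.169711 + 0.31·0.275251 + 0.34·0.175467 = 0.204386.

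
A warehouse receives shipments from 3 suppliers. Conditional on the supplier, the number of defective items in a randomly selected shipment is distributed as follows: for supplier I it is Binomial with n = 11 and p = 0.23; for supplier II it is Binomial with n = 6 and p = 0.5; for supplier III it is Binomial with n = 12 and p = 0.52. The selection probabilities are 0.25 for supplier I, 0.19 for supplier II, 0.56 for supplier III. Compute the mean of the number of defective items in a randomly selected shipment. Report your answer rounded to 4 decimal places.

Component means — I: 2.53; II: 3; III: 6.24.
E[X] = 0.25·2.53 + 0.19·3 + 0.56·6.24 = 4.6969.

4.6969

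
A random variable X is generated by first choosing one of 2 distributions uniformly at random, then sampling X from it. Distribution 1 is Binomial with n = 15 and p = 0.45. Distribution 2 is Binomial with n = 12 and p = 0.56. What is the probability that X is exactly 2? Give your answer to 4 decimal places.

Conditional on each component, P(X = 2): 1: 0.00896044; 2: 0.0056292.
By total probability, P(X = 2) = 0.5·0.00896044 + 0.5·0.0056292 = 0.00729482.

0.0073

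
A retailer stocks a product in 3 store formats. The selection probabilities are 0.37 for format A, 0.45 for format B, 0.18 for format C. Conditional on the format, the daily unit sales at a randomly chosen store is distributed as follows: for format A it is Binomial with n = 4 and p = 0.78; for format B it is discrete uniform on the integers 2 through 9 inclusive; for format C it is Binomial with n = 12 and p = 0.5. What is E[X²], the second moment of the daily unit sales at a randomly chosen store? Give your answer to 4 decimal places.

For each component E[X²] = Var + (mean)², giving A: 10.4208; B: 35.5; C: 39.
Overall E[X²] = 0.37·10.4208 + 0.45·35.5 + 0.18·39 = 26.8507.

26.8507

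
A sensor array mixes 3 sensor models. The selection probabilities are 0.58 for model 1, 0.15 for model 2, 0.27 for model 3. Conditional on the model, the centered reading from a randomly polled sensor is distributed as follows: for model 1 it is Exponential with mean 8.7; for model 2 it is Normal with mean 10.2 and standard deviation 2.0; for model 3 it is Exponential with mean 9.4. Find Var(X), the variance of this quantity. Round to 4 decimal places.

Per component, 1: μ=8.7, E[X²]=151.38; 2: μ=10.2, E[X²]=108.04; 3: μ=9.4, E[X²]=176.72.
E[X] = 0.58·8.7 + 0.15·10.2 + 0.27·9.4 = 9.114.
E[X²] = 0.58·151.38 + 0.15·108.04 + 0.27·176.72 = 151.721.
Var(X) = E[X²] − (E[X])² = 151.721 − 83.065 = 68.6558.

68.6558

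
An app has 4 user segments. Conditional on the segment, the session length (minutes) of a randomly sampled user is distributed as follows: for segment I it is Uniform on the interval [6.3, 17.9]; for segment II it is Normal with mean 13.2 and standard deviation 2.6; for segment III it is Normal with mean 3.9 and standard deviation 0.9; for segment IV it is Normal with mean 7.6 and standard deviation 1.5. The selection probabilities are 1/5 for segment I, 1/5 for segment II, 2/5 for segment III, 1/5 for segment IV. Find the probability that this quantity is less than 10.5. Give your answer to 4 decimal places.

Conditional on each segment, P(X < 10.5): I: 0.362069; II: 0.149528; III: 1; IV: 0.973402.
By total probability, P(X < 10.5) = 0.2·0.362069 + 0.2·0.149528 + 0.4·1 + 0.2·0.973402 = 0.697.

0.6970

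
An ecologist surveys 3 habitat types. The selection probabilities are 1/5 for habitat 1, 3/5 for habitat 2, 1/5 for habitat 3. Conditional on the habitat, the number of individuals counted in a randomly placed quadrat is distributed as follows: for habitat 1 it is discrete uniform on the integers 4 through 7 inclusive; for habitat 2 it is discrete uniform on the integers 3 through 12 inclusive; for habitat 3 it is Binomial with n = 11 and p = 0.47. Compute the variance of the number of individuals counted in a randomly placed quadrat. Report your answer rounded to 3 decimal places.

Per component, 1: μ=5.5, E[X²]=31.5; 2: μ=7.5, E[X²]=64.5; 3: μ=5.17, E[X²]=29.469.
E[X] = 0.2·5.5 + 0.6·7.5 + 0.2·5.17 = 6.634.
E[X²] = 0.2·31.5 + 0.6·64.5 + 0.2·29.469 = 50.8938.
Var(X) = E[X²] − (E[X])² = 50.8938 − 44.01 = 6.88384.

6.884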